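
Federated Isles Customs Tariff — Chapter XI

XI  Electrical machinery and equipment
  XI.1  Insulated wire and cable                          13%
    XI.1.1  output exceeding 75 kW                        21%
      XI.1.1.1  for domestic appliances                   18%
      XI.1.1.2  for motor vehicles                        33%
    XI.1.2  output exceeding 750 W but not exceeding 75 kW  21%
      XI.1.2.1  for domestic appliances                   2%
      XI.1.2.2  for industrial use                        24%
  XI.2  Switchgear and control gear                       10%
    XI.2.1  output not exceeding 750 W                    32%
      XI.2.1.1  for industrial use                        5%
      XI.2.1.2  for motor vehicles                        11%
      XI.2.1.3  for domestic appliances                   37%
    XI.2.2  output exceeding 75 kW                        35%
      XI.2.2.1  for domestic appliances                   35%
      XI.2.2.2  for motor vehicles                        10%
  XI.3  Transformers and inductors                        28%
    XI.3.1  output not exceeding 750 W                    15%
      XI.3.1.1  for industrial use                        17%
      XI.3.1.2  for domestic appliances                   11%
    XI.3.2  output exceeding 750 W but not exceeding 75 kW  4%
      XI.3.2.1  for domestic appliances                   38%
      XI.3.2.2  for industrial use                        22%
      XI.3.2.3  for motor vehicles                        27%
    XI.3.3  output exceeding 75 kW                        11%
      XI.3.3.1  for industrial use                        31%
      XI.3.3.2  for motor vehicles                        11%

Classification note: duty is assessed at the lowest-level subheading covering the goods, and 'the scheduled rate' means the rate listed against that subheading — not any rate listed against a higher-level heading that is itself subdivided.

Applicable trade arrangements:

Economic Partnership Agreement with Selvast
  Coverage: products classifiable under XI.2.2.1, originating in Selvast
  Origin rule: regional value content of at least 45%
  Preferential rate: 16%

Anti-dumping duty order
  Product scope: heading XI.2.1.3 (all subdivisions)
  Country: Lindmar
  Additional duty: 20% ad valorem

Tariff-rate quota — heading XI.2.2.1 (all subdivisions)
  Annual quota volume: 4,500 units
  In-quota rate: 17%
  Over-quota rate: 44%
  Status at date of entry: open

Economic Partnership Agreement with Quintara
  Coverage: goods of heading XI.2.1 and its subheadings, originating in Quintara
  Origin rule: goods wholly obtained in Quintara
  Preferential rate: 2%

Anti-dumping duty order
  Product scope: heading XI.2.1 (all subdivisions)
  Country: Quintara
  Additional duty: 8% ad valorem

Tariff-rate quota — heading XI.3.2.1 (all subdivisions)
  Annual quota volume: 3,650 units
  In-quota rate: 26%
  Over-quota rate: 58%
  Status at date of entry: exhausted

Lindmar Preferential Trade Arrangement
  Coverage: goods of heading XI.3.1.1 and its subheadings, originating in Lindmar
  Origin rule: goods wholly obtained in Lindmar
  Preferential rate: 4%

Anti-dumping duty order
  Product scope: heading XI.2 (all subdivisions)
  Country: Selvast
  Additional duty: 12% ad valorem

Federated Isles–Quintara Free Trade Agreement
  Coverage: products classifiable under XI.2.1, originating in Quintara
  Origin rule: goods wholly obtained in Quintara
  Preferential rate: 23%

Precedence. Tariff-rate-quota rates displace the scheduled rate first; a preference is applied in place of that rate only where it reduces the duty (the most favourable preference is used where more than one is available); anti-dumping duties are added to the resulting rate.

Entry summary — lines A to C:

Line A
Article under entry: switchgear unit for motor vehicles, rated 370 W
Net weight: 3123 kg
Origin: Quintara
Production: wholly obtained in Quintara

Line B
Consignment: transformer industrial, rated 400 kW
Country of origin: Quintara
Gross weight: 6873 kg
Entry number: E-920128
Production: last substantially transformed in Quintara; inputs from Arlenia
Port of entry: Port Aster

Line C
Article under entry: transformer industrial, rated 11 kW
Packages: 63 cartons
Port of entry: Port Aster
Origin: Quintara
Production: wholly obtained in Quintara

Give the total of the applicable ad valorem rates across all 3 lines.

63%

Line A: switchgear unit → XI.2; rated 370 W → XI.2.1; for motor vehicles → XI.2.1.2. Scheduled 11%. Quintara agreement on XI.2.1: wholly obtained → 2% available; Quintara agreement on XI.2.1: wholly obtained → 23% available; preferential 2%; anti-dumping (Quintara, XI.2.1): +8%; total 2% + 8% = 10%. → 10%.
Line B: transformer → XI.3; rated 400 kW → XI.3.3; industrial → XI.3.3.1. Scheduled 31%. Quintara agreement on XI.2.1: XI.3.3.1 not covered; Quintara agreement on XI.2.1: XI.3.3.1 not covered. → 31%.
Line C: transformer → XI.3; rated 11 kW → XI.3.2; industrial → XI.3.2.2. Scheduled 22%. Quintara agreement on XI.2.1: XI.3.2.2 not covered; Quintara agreement on XI.2.1: XI.3.2.2 not covered. → 22%.
Sum: 10% + 31% + 22% = 63%.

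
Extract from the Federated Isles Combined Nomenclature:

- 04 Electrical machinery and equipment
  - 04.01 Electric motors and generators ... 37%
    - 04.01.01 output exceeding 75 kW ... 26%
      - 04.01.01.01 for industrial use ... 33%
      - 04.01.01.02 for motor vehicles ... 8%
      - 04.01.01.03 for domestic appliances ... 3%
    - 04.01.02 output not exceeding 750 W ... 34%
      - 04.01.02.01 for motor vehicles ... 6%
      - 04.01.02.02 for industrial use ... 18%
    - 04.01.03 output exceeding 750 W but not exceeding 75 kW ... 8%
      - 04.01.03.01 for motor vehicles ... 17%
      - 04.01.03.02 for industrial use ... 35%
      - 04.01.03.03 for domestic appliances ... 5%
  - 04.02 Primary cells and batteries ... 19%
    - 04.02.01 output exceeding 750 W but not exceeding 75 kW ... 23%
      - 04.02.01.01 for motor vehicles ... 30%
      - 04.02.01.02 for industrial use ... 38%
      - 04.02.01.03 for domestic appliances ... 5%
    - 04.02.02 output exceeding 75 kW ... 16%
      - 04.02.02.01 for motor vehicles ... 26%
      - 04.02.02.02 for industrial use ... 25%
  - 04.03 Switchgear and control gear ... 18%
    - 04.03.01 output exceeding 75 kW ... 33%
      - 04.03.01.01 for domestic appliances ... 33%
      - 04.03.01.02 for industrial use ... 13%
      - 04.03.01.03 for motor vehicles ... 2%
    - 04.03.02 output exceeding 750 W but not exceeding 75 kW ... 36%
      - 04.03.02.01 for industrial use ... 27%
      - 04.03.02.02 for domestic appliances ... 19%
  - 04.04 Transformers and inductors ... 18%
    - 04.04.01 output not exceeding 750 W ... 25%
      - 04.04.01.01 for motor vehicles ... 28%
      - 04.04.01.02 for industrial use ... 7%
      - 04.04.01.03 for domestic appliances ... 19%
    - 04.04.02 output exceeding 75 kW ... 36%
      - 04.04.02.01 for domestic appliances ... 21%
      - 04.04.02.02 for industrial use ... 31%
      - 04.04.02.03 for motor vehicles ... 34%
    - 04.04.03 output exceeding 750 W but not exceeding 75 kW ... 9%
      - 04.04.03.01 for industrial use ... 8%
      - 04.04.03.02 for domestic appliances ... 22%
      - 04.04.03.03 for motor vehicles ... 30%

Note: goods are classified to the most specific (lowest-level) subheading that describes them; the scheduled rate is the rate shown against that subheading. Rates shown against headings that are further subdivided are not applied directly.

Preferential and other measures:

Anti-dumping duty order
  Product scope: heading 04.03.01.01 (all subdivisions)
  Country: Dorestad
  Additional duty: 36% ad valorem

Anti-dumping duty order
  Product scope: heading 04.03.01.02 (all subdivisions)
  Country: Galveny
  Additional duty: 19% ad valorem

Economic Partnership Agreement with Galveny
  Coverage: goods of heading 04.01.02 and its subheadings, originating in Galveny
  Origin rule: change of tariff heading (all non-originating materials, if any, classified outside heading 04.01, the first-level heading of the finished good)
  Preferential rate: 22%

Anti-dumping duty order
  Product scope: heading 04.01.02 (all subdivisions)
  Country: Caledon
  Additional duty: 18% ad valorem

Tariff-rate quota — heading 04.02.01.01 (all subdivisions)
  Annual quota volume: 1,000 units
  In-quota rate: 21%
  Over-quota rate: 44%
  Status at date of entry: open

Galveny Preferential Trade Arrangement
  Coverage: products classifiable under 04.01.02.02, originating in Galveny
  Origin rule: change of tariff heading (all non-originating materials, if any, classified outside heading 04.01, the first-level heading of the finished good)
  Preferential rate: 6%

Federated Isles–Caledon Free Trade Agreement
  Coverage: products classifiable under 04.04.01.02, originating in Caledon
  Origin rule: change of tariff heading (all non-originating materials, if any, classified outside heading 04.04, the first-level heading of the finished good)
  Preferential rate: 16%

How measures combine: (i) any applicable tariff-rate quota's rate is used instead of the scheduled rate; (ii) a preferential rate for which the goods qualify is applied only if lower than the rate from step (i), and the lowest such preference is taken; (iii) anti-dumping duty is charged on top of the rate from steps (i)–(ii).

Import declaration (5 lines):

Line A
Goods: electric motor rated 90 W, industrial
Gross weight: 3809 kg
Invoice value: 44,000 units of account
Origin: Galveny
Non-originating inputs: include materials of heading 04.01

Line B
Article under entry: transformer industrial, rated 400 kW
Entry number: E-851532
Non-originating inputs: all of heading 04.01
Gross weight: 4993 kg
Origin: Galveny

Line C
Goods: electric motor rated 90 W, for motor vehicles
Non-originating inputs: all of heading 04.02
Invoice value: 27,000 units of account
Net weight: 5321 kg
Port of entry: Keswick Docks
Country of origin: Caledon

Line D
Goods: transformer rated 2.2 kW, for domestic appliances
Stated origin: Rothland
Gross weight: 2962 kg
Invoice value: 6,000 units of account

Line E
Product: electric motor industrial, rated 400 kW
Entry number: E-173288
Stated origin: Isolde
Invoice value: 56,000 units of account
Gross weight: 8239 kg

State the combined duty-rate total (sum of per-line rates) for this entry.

128%

Line A: electric motor → 04.01; rated 90 W → 04.01.02; industrial → 04.01.02.02. Scheduled 18%. Galveny agreement on 04.01.02: CTH not met; Galveny agreement on 04.01.02.02: CTH not met. → 18%.
Line B: transformer → 04.04; rated 400 kW → 04.04.02; industrial → 04.04.02.02. Scheduled 31%. Galveny agreement on 04.01.02: 04.04.02.02 not covered; Galveny agreement on 04.01.02.02: 04.04.02.02 not covered. → 31%.
Line C: electric motor → 04.01; rated 90 W → 04.01.02; for motor vehicles → 04.01.02.01. Scheduled 6%. Caledon agreement on 04.04.01.02: 04.01.02.01 not covered; anti-dumping (Caledon, 04.01.02): +18%; total 6% + 18% = 24%. → 24%.
Line D: transformer → 04.04; rated 2.2 kW → 04.04.03; for domestic appliances → 04.04.03.02. Scheduled 22%. No special measure applies. → 22%.
Line E: electric motor → 04.01; rated 400 kW → 04.01.01; industrial → 04.01.01.01. Scheduled 33%. No special measure applies. → 33%.
Sum: 18% + 31% + 24% + 22% + 33% = 128%.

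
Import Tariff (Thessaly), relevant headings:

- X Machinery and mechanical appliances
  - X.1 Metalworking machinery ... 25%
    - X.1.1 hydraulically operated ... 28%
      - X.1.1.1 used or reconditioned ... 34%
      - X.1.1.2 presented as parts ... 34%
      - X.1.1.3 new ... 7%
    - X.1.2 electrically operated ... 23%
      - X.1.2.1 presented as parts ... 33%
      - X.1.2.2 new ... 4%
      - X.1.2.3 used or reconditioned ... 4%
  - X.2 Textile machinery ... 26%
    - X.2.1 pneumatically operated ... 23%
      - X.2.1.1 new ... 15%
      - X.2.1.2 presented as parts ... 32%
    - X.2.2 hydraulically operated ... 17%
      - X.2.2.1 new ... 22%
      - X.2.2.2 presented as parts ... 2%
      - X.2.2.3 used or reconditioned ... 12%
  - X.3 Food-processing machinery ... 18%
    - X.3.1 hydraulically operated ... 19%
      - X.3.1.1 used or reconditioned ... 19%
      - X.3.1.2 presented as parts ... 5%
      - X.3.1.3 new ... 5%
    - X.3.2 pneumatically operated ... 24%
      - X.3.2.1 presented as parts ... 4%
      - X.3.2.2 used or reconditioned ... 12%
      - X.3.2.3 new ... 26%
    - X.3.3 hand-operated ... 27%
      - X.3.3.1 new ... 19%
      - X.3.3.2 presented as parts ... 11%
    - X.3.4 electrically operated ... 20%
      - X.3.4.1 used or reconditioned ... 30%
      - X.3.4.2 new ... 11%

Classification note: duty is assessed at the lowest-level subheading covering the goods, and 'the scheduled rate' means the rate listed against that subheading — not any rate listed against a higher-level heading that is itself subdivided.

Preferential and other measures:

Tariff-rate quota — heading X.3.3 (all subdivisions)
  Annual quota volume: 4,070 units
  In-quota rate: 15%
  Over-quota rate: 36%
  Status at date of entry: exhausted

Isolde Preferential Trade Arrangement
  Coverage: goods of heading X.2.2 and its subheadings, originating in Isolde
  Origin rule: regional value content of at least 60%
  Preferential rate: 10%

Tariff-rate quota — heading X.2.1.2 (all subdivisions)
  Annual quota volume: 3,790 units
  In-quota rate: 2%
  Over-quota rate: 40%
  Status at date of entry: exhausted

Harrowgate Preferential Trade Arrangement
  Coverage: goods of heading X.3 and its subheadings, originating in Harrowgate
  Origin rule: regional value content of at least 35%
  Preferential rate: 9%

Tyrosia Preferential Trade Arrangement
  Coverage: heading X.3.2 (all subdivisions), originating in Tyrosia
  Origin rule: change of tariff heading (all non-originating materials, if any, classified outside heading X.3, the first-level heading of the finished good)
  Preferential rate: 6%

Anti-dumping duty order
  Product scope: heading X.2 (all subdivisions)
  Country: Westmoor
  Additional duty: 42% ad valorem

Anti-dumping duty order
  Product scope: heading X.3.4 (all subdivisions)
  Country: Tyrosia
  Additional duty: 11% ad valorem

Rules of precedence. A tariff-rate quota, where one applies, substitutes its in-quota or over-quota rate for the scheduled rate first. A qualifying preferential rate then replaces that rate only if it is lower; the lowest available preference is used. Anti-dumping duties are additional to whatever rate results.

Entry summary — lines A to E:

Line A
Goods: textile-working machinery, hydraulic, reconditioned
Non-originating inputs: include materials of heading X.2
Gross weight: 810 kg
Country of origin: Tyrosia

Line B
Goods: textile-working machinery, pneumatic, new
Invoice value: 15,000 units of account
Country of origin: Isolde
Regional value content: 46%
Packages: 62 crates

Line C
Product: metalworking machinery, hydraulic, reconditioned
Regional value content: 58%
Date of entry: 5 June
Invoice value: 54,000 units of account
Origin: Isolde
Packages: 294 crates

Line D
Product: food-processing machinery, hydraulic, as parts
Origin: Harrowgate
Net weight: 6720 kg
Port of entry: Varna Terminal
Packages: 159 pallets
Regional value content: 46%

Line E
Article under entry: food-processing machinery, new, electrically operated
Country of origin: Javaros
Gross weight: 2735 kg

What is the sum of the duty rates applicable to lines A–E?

77%

Line A: textile-working → X.2; hydraulic → X.2.2; reconditioned → X.2.2.3. Scheduled 12%. Tyrosia agreement on X.3.2: X.2.2.3 not covered. → 12%.
Line B: textile-working → X.2; pneumatic → X.2.1; new → X.2.1.1. Scheduled 15%. Isolde agreement on X.2.2: X.2.1.1 not covered. → 15%.
Line C: metalworking → X.1; hydraulic → X.1.1; reconditioned → X.1.1.1. Scheduled 34%. Isolde agreement on X.2.2: X.1.1.1 not covered. → 34%.
Line D: food-processing → X.3; hydraulic → X.3.1; as parts → X.3.1.2. Scheduled 5%. Harrowgate agreement on X.3: RVC ≥ 35% → 9% available; preference 9% not lower than 5% → no reduction. → 5%.
Line E: food-processing → X.3; electrically operated → X.3.4; new → X.3.4.2. Scheduled 11%. No special measure applies. → 11%.
Sum: 12% + 15% + 34% + 5% + 11% = 77%.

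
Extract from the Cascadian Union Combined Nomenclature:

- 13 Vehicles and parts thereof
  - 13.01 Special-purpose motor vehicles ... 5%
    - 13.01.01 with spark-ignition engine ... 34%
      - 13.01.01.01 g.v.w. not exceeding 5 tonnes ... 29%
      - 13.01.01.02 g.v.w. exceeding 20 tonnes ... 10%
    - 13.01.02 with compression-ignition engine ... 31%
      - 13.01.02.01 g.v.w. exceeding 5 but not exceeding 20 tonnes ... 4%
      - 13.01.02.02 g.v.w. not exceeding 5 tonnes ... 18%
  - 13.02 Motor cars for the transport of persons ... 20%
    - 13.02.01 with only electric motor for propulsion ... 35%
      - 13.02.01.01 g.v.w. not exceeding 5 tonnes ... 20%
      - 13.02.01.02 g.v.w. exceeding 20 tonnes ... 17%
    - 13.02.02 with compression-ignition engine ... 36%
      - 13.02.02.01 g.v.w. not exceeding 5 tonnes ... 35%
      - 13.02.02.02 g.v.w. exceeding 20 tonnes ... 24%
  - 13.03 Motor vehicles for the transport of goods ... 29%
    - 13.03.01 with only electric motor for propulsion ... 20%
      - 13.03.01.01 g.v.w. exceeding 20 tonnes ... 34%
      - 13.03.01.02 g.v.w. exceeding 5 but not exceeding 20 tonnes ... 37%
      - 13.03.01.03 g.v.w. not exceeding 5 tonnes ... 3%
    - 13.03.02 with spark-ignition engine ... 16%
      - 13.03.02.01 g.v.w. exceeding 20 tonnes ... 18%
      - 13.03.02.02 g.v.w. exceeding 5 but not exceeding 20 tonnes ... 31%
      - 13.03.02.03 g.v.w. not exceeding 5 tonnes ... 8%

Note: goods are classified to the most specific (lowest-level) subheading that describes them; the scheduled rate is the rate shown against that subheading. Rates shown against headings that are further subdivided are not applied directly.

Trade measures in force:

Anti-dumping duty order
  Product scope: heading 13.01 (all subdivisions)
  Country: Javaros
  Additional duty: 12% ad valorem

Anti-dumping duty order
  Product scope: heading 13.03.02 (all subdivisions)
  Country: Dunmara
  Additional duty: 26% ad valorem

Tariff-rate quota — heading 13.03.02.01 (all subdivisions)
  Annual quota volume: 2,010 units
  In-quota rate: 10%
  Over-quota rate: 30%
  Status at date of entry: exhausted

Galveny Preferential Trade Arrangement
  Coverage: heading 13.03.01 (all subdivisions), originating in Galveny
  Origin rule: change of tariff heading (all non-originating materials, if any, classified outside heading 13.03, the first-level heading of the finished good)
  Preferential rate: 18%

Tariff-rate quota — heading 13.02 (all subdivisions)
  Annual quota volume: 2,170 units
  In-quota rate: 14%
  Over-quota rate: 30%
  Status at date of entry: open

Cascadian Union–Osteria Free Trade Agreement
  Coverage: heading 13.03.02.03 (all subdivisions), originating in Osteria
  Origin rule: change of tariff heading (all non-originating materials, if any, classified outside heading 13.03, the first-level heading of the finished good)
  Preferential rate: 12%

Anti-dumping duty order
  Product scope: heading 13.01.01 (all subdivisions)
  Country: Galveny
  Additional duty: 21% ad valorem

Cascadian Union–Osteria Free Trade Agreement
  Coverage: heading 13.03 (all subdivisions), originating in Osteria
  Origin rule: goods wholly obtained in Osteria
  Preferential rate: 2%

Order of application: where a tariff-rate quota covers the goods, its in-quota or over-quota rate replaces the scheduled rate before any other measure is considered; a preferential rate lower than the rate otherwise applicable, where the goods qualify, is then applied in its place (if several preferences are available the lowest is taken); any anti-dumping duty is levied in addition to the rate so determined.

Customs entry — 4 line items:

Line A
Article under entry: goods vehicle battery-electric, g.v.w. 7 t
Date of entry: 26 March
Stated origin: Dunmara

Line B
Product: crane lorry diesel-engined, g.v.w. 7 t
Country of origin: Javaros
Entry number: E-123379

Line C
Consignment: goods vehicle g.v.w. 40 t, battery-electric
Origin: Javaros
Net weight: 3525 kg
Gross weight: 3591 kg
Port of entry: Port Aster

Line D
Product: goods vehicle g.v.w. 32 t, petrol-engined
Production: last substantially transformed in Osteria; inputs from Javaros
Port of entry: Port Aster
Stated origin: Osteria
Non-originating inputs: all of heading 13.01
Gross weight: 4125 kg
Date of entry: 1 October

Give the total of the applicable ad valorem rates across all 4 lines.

117%

Line A: goods vehicle → 13.03; battery-electric → 13.03.01; g.v.w. 7 t → 13.03.01.02. Scheduled 37%. No special measure applies. → 37%.
Line B: crane lorry → 13.01; diesel-engined → 13.01.02; g.v.w. 7 t → 13.01.02.01. Scheduled 4%. anti-dumping (Javaros, 13.01): +12%; total 4% + 12% = 16%. → 16%.
Line C: goods vehicle → 13.03; battery-electric → 13.03.01; g.v.w. 40 t → 13.03.01.01. Scheduled 34%. No special measure applies. → 34%.
Line D: goods vehicle → 13.03; petrol-engined → 13.03.02; g.v.w. 32 t → 13.03.02.01. Scheduled 18%. quota on 13.03.02.01 exhausted → over-quota 30%; Osteria agreement on 13.03.02.03: 13.03.02.01 not covered; Osteria agreement on 13.03: not wholly obtained. → 30%.
Sum: 37% + 16% + 34% + 30% = 117%.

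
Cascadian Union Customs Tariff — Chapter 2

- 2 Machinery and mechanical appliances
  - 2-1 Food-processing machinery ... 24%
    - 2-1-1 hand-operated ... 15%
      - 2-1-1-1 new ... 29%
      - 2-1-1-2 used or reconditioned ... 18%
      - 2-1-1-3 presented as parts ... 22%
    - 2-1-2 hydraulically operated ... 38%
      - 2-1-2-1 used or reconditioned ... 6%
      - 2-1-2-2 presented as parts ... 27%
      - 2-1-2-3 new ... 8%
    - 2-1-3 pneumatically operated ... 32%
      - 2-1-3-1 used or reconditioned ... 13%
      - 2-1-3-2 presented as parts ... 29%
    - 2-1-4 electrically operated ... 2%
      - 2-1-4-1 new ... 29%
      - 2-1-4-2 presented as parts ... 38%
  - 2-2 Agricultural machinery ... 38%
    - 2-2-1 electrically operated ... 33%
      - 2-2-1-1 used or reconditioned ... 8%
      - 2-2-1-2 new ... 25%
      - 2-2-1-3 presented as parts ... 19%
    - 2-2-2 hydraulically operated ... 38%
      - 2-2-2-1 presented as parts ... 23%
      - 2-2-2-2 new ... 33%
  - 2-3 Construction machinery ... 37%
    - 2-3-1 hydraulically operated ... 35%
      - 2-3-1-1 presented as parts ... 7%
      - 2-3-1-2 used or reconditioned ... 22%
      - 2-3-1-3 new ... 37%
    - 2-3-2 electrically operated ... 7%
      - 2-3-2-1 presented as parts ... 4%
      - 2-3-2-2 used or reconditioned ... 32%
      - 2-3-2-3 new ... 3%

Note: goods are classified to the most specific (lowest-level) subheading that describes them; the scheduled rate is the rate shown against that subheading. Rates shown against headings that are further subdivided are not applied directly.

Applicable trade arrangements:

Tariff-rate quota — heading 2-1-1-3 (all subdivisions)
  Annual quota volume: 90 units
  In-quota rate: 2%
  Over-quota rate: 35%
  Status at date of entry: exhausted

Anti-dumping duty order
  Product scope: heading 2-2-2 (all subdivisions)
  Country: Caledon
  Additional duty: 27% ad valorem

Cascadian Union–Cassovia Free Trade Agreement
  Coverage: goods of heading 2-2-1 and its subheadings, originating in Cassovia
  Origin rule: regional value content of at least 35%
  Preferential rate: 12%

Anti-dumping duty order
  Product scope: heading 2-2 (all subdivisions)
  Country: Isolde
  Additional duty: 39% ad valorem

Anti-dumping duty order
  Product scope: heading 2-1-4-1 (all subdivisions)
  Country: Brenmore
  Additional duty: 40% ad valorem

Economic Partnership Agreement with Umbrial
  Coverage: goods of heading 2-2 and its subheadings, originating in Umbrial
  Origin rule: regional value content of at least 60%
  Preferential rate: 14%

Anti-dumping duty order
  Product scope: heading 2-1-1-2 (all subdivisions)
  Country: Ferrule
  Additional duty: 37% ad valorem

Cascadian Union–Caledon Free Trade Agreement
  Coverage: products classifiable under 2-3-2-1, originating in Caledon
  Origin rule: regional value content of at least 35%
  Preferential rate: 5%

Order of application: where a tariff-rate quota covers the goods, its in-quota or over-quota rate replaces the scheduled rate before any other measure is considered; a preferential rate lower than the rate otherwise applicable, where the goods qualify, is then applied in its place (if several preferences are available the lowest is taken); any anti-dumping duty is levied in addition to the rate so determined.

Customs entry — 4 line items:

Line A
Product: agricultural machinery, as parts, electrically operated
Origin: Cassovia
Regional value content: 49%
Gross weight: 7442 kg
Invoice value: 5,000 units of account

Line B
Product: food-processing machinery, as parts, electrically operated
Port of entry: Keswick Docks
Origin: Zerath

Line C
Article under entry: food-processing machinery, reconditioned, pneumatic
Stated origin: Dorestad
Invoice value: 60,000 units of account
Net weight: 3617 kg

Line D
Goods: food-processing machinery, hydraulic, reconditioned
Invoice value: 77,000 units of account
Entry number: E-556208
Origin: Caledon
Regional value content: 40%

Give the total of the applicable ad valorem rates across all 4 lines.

69%

Line A: agricultural → 2-2; electrically operated → 2-2-1; as parts → 2-2-1-3. Scheduled 19%. Cassovia agreement on 2-2-1: RVC ≥ 35% → 12% available; preferential 12%. → 12%.
Line B: food-processing → 2-1; electrically operated → 2-1-4; as parts → 2-1-4-2. Scheduled 38%. No special measure applies. → 38%.
Line C: food-processing → 2-1; pneumatic → 2-1-3; reconditioned → 2-1-3-1. Scheduled 13%. No special measure applies. → 13%.
Line D: food-processing → 2-1; hydraulic → 2-1-2; reconditioned → 2-1-2-1. Scheduled 6%. Caledon agreement on 2-3-2-1: 2-1-2-1 not covered. → 6%.
Sum: 12% + 38% + 13% + 6% = 69%.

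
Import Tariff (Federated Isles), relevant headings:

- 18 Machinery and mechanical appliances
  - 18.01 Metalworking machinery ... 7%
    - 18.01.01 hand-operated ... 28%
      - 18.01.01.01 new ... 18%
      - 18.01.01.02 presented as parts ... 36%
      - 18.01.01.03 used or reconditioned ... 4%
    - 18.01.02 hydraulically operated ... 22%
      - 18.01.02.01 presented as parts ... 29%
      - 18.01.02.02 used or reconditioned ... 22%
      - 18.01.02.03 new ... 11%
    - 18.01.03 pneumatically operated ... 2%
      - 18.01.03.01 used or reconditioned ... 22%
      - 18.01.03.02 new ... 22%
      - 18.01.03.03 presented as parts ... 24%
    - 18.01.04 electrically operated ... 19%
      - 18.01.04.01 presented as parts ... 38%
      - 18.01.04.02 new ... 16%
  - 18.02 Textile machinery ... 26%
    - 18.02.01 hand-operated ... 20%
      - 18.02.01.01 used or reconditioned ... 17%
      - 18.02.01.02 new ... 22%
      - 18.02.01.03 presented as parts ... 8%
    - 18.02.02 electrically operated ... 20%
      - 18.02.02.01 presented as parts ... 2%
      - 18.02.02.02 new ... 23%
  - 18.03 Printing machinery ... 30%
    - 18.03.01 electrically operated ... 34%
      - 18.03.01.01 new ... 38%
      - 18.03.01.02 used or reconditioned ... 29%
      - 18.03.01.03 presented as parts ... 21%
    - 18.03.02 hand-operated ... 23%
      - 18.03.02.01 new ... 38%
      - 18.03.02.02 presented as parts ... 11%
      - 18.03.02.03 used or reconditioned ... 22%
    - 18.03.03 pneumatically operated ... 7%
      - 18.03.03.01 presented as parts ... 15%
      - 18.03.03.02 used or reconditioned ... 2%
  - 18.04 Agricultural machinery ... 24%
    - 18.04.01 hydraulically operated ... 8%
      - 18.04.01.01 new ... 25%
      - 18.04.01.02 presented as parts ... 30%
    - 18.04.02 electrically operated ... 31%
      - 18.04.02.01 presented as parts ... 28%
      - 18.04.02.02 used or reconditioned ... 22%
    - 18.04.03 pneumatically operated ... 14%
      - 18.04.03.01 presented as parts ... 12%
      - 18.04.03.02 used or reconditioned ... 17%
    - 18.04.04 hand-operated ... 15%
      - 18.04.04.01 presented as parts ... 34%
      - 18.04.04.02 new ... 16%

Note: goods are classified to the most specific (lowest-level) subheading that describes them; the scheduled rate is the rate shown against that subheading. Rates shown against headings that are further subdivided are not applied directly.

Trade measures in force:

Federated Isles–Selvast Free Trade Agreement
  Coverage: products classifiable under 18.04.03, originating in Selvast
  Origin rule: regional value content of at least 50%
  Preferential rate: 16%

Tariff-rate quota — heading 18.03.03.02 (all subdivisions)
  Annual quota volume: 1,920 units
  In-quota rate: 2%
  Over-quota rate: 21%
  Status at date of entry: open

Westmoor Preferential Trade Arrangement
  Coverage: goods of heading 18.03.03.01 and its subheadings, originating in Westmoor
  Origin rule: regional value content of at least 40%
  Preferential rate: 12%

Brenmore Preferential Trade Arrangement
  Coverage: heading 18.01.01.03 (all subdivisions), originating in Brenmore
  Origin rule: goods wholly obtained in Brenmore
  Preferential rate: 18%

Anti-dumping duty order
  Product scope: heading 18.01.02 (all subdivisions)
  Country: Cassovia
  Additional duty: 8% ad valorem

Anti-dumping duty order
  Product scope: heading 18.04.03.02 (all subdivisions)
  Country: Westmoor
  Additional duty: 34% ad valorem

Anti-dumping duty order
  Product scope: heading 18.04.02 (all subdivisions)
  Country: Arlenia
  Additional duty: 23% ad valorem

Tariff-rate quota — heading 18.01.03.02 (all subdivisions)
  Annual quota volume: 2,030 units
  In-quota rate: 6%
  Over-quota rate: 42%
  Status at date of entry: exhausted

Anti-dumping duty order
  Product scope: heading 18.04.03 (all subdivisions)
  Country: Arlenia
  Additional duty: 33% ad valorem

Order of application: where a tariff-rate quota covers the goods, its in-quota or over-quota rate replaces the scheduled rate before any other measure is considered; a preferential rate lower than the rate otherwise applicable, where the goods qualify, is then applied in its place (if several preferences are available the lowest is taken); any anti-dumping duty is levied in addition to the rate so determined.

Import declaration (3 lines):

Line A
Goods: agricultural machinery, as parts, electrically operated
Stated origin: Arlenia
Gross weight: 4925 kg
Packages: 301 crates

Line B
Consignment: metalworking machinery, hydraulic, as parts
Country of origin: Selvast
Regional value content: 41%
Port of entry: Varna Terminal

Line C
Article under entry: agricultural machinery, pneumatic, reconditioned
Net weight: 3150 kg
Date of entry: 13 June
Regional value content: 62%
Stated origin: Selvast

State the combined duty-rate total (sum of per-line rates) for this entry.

Line A: agricultural → 18.04; electrically operated → 18.04.02; as parts → 18.04.02.01. Scheduled 28%. anti-dumping (Arlenia, 18.04.02): +23%; total 28% + 23% = 51%. → 51%.
Line B: metalworking → 18.01; hydraulic → 18.01.02; as parts → 18.01.02.01. Scheduled 29%. Selvast agreement on 18.04.03: 18.01.02.01 not covered. → 29%.
Line C: agricultural → 18.04; pneumatic → 18.04.03; reconditioned → 18.04.03.02. Scheduled 17%. Selvast agreement on 18.04.03: RVC ≥ 50% → 16% available; preferential 16%. → 16%.
Sum: 51% + 29% + 16% = 96%.

96%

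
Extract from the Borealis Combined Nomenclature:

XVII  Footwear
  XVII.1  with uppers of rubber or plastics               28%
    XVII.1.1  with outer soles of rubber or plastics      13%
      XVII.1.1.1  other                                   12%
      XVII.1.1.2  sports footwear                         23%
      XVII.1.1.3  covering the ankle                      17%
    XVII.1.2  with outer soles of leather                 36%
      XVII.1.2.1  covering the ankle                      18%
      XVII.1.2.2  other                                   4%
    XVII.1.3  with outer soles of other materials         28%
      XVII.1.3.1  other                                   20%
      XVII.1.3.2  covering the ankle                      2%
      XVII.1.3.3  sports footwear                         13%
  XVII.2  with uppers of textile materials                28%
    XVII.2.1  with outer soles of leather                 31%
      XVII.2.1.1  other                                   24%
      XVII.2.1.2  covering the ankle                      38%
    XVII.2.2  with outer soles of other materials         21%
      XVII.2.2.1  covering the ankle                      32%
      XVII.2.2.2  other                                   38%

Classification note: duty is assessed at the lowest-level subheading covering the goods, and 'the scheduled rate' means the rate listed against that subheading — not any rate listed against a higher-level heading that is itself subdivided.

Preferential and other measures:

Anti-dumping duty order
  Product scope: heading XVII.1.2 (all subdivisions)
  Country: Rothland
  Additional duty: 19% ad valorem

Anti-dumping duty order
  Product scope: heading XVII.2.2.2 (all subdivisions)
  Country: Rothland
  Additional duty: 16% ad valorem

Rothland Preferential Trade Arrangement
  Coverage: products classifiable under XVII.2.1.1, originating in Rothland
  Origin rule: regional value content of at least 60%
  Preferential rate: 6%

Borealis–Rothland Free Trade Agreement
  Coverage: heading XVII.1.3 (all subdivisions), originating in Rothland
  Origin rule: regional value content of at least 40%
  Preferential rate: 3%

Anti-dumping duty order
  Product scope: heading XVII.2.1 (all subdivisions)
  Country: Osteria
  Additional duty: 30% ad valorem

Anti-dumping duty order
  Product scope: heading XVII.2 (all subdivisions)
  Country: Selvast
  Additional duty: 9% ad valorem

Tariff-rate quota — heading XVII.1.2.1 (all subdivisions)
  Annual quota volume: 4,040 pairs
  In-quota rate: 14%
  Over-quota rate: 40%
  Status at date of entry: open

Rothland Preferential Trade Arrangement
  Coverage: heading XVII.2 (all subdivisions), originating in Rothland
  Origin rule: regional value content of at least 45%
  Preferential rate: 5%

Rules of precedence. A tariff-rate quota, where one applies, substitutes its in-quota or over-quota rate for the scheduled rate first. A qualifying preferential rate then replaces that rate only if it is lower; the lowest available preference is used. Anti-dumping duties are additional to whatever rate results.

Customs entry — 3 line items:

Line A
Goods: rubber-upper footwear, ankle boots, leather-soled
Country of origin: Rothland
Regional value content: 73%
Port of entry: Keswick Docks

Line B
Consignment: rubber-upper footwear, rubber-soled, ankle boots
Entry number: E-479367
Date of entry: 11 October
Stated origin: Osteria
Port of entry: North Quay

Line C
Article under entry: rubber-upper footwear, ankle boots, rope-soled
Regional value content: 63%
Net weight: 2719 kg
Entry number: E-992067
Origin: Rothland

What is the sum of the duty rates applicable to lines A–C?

Line A: rubber-upper → XVII.1; leather-soled → XVII.1.2; ankle boots → XVII.1.2.1. Scheduled 18%. quota on XVII.1.2.1 open → in-quota 14%; Rothland agreement on XVII.2.1.1: XVII.1.2.1 not covered; Rothland agreement on XVII.1.3: XVII.1.2.1 not covered; Rothland agreement on XVII.2: XVII.1.2.1 not covered; anti-dumping (Rothland, XVII.1.2): +19%; total 14% + 19% = 33%. → 33%.
Line B: rubber-upper → XVII.1; rubber-soled → XVII.1.1; ankle boots → XVII.1.1.3. Scheduled 17%. No special measure applies. → 17%.
Line C: rubber-upper → XVII.1; rope-soled → XVII.1.3; ankle boots → XVII.1.3.2. Scheduled 2%. Rothland agreement on XVII.2.1.1: XVII.1.3.2 not covered; Rothland agreement on XVII.1.3: RVC ≥ 40% → 3% available; Rothland agreement on XVII.2: XVII.1.3.2 not covered; preference 3% not lower than 2% → no reduction. → 2%.
Sum: 33% + 17% + 2% = 52%.

52%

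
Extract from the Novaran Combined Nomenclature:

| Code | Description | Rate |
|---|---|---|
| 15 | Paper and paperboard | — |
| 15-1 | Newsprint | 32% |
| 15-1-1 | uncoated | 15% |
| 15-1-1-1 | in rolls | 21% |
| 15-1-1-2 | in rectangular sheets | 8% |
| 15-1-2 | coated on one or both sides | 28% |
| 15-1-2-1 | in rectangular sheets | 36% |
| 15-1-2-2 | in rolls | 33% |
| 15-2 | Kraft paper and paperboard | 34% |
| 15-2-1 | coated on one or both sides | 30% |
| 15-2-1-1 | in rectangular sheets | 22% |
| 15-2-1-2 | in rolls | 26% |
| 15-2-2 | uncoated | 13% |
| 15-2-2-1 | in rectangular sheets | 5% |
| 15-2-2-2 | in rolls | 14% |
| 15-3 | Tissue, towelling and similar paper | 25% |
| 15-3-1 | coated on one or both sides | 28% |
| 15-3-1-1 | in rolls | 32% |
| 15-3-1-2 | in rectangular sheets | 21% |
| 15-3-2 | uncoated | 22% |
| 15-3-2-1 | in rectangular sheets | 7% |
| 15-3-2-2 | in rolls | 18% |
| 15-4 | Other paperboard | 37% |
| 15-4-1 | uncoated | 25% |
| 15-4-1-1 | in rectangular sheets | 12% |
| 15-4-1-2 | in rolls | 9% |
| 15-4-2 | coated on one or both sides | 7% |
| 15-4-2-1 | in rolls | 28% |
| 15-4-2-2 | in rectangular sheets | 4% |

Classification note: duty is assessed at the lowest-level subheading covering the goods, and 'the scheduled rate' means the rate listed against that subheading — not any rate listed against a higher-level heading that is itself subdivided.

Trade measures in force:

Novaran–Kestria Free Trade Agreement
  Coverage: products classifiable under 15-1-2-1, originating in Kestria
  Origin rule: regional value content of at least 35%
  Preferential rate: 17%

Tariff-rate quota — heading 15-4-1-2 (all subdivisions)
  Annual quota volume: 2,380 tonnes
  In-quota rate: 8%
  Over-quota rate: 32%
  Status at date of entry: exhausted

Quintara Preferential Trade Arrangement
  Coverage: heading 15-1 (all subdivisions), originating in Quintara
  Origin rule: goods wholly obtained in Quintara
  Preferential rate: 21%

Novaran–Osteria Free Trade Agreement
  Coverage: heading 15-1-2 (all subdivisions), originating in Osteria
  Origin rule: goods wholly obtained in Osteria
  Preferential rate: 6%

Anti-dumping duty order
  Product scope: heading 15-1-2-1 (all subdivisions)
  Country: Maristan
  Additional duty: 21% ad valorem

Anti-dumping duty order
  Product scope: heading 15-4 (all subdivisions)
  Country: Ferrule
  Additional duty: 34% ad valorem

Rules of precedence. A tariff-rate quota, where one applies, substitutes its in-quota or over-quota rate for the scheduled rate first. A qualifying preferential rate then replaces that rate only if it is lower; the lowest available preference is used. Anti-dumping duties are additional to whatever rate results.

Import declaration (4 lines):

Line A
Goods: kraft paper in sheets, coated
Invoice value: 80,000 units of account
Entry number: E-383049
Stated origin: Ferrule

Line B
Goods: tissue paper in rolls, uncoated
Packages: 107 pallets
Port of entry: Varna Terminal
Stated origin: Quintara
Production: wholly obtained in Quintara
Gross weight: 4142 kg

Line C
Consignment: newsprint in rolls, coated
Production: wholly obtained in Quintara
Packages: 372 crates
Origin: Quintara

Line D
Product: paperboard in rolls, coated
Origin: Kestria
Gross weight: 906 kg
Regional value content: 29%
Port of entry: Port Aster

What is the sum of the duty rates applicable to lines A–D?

89%

Line A: kraft paper → 15-2; coated → 15-2-1; in sheets → 15-2-1-1. Scheduled 22%. No special measure applies. → 22%.
Line B: tissue paper → 15-3; uncoated → 15-3-2; in rolls → 15-3-2-2. Scheduled 18%. Quintara agreement on 15-1: 15-3-2-2 not covered. → 18%.
Line C: newsprint → 15-1; coated → 15-1-2; in rolls → 15-1-2-2. Scheduled 33%. Quintara agreement on 15-1: wholly obtained → 21% available; preferential 21%. → 21%.
Line D: paperboard → 15-4; coated → 15-4-2; in rolls → 15-4-2-1. Scheduled 28%. Kestria agreement on 15-1-2-1: 15-4-2-1 not covered. → 28%.
Sum: 22% + 18% + 21% + 28% = 89%.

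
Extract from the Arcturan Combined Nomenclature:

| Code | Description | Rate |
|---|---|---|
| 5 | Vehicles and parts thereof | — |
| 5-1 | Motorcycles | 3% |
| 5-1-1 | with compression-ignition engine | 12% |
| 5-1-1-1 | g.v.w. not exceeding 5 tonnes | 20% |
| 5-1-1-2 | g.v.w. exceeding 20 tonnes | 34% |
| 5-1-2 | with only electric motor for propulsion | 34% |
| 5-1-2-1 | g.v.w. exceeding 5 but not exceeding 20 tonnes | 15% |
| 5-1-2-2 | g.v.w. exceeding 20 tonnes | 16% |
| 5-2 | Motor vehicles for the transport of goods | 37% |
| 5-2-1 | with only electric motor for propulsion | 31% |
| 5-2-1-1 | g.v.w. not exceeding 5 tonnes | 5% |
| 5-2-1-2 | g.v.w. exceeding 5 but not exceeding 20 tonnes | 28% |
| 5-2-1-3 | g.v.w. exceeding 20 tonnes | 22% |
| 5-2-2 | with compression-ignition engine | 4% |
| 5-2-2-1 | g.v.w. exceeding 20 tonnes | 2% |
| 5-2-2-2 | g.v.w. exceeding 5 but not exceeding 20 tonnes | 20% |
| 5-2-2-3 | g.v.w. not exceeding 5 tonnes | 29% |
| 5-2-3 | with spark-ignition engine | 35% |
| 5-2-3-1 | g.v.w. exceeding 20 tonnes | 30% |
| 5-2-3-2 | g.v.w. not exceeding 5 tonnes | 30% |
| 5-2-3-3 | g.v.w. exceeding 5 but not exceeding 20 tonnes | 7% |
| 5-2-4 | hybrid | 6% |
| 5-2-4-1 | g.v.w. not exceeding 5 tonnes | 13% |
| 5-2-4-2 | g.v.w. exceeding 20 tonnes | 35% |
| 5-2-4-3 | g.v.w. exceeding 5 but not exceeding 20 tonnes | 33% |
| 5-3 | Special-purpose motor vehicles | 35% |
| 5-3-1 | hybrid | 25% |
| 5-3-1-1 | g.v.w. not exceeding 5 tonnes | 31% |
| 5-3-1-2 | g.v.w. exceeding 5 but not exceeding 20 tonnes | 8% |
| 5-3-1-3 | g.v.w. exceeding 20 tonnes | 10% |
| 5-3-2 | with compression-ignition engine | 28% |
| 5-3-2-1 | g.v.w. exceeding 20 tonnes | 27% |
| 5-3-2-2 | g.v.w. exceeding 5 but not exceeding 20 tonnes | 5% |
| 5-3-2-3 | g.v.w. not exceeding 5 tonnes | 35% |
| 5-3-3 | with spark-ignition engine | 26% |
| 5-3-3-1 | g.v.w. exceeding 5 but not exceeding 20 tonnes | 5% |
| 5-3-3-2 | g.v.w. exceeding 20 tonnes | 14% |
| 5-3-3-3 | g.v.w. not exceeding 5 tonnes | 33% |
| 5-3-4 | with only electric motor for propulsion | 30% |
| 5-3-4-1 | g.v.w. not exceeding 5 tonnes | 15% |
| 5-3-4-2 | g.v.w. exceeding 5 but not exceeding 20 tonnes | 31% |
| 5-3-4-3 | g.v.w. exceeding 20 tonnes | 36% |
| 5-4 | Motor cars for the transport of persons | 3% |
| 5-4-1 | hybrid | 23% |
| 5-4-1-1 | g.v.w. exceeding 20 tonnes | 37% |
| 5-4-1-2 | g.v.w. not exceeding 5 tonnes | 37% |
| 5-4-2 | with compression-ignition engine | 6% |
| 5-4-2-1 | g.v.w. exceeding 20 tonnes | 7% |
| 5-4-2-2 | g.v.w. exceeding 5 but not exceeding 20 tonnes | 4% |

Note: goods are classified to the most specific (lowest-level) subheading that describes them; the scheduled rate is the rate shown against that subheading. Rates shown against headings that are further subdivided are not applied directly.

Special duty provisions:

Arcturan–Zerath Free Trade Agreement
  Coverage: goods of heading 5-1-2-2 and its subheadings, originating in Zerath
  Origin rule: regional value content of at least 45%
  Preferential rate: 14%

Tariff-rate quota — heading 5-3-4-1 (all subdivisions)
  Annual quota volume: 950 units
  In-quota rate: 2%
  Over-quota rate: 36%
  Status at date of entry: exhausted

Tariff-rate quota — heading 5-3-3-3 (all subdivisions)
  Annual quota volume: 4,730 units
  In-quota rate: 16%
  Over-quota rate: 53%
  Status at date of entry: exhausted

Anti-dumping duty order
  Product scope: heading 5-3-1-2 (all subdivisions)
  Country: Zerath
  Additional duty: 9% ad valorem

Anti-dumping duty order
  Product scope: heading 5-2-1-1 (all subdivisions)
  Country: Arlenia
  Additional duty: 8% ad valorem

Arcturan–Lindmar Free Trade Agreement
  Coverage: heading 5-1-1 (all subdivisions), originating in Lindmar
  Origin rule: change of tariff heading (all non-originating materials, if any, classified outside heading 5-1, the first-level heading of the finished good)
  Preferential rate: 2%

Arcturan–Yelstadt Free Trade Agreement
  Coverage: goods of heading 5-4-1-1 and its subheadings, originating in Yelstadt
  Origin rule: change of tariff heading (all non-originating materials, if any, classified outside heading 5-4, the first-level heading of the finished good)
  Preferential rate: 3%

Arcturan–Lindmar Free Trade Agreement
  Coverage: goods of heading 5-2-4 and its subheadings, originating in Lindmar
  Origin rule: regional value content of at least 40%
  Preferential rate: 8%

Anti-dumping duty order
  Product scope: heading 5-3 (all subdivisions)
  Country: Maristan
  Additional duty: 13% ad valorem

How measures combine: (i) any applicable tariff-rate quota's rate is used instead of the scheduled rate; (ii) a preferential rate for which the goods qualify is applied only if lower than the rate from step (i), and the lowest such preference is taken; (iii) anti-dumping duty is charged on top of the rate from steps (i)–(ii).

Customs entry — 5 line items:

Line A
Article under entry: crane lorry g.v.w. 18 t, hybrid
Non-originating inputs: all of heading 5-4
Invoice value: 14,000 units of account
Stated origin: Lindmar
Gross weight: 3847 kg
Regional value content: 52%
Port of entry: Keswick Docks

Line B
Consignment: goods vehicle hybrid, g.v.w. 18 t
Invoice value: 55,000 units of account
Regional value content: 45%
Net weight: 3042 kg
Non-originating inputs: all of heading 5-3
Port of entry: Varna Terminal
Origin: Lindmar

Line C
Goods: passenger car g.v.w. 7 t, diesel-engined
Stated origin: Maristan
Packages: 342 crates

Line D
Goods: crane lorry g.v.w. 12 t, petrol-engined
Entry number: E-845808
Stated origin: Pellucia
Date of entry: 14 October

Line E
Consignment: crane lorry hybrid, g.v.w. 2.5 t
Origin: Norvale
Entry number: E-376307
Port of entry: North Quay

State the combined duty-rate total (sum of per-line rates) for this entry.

56%

Line A: crane lorry → 5-3; hybrid → 5-3-1; g.v.w. 18 t → 5-3-1-2. Scheduled 8%. Lindmar agreement on 5-1-1: 5-3-1-2 not covered; Lindmar agreement on 5-2-4: 5-3-1-2 not covered. → 8%.
Line B: goods vehicle → 5-2; hybrid → 5-2-4; g.v.w. 18 t → 5-2-4-3. Scheduled 33%. Lindmar agreement on 5-1-1: 5-2-4-3 not covered; Lindmar agreement on 5-2-4: RVC ≥ 40% → 8% available; preferential 8%. → 8%.
Line C: passenger car → 5-4; diesel-engined → 5-4-2; g.v.w. 7 t → 5-4-2-2. Scheduled 4%. No special measure applies. → 4%.
Line D: crane lorry → 5-3; petrol-engined → 5-3-3; g.v.w. 12 t → 5-3-3-1. Scheduled 5%. No special measure applies. → 5%.
Line E: crane lorry → 5-3; hybrid → 5-3-1; g.v.w. 2.5 t → 5-3-1-1. Scheduled 31%. No special measure applies. → 31%.
Sum: 8% + 8% + 4% + 5% + 31% = 56%.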